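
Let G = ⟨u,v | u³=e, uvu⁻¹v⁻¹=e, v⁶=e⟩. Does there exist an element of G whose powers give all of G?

|G| = 18, but the maximum element order in G is 6 < 18. No single element generates all of G, so G is not cyclic.

Answer: No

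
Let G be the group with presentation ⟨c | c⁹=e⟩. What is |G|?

G is generated by a single element, so G is cyclic. The relator gives c⁹ = e and no smaller power is forced to be e, so the 9 powers {c, e, c², c³, c⁴, c⁵, c⁶, c⁷, c⁸} are distinct. Hence |G| = 9.

Answer: 9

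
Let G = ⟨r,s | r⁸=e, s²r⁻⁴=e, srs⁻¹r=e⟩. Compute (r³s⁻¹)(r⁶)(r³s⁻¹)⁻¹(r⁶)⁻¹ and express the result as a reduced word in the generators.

[(r³s⁻¹), (r⁶)] = (r³s⁻¹)·(r⁶)·(r³s⁻¹)⁻¹·(r⁶)⁻¹.
  (r³s⁻¹) · (r⁶) = rs
  (rs) · (r³s) = r²
  (r²) · (r²) = r⁴

Answer: r⁴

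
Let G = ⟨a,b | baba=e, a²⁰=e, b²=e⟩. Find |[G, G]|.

G' = [G, G] is generated by all commutators. The generator-pair commutators are: [a, b] = a².
The subgroup they normally generate is {e, a², a⁴, a⁶, a⁸, a¹⁰, a¹², a¹⁴, a¹⁶, a¹⁸}, of order 10.
Check: |G/G'| = 40/10 = 4 is the order of the abelianisation.

Answer: 10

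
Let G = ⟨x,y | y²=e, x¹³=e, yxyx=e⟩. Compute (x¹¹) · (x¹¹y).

Compute (x¹¹) · (x¹¹y) by multiplying left to right and reducing via the relations at each step:
  (x¹¹) · x¹¹ = x⁹
  (x⁹) · y = x⁹y

Answer: x⁹y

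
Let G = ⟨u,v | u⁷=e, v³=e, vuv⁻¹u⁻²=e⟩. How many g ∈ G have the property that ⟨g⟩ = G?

⟨g⟩ = G would require ord(g) = |G| = 21, but the maximum element order in G is 7 < 21. So G is not cyclic and no single element generates it: the count is 0.

Answer: 0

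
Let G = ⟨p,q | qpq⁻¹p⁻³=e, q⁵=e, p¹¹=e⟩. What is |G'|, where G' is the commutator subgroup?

G' = [G, G] is generated by all commutators. The generator-pair commutators are: [p, q] = p⁹.
The subgroup they normally generate is {e, p, p², p³, p⁴, p⁵, p⁶, p⁷, p⁸, p⁹, p¹⁰}, of order 11.
Check: |G/G'| = 55/11 = 5 is the order of the abelianisation.

Answer: 11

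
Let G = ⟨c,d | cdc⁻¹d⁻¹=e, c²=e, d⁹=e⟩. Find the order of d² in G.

Compute successive powers until reaching e:
  (d²)¹ = d², (d²)² = d⁴, (d²)³ = d⁶, (d²)⁴ = d⁸, (d²)⁵ = d, (d²)⁶ = d³, (d²)⁷ = d⁵, (d²)⁸ = d⁷, (d²)⁹ = e.
The smallest positive k with (d²)ᵏ = e is 9.

Answer: 9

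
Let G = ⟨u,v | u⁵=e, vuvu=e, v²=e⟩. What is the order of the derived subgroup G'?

G' = [G, G] is generated by all commutators. The generator-pair commutators are: [u, v] = u².
The subgroup they normally generate is {e, u, u², u³, u⁴}, of order 5.
Check: |G/G'| = 10/5 = 2 is the order of the abelianisation.

Answer: 5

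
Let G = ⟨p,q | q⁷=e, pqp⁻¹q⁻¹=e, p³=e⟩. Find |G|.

Enumerate words in the generators, reducing via the relations: the distinct elements are
  {e, p, q, pq, p², q², q³, q⁴, q⁵, q⁶, pq², pq³, pq⁴, pq⁵, pq⁶, p²q, p²q², p²q³, p²q⁴, p²q⁵, p²q⁶}.
No further products give new elements, so |G| = 21.

Answer: 21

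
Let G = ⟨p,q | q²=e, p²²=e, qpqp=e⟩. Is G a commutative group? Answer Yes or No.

p·q = pq but q·p = p²¹q, so p·q ≠ q·p and G is not abelian.

Answer: No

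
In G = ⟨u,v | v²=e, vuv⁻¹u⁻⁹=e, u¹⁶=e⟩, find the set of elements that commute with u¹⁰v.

⟨u¹⁰v⟩ ⊆ C_G(u¹⁰v) since powers of u¹⁰v commute with u¹⁰v; so |C_G(u¹⁰v)| ≥ |⟨u¹⁰v⟩| = 8.
By orbit–stabilizer, |C_G(u¹⁰v)| = |G| / |conj. class of u¹⁰v| = 32 / 2 = 16.
The 16 elements commuting with u¹⁰v are {e, u², u⁴, u⁶, u⁸, u¹⁰, u¹², u¹⁴, v, u¹⁰v, u²v, u¹²v, u⁴v, u¹⁴v, u⁶v, u⁸v}.

Answer: {e, u², u⁴, u⁶, u⁸, u¹⁰, u¹², u¹⁴, v, u¹⁰v, u²v, u¹²v, u⁴v, u¹⁴v, u⁶v, u⁸v}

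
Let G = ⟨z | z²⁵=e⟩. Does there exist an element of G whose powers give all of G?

|G| = 25. The element z has order 25 (its powers give 25 distinct elements), so ⟨z⟩ = G and G is cyclic.

Answer: Yes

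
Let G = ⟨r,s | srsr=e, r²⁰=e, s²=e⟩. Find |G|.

Enumerate words in the generators, reducing via the relations: the distinct elements are
  {e, r, s, rs, r², r³, r⁴, r⁵, r⁶, r⁷, r⁸, r⁹, r²s, r³s, r¹², r¹³, r¹¹, r¹⁰, r¹⁴, r¹⁵, r¹⁶, r¹⁷, r¹⁸, r¹⁹, r⁴s, r⁵s, r⁶s, r⁷s, r⁸s, r⁹s, r¹²s, r¹³s, r¹¹s, r¹⁰s, r¹⁴s, r¹⁵s, r¹⁶s, r¹⁷s, r¹⁸s, r¹⁹s}.
No further products give new elements, so |G| = 40.

Answer: 40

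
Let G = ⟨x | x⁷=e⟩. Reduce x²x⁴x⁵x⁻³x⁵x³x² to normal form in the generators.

Multiply left to right, reducing at each step:
  (x²) · x⁴ = x⁶
  (x⁶) · x⁵ = x⁴
  (x⁴) · x⁻³ = x
  x · x⁵ = x⁶
  (x⁶) · x³ = x²
  (x²) · x² = x⁴

Answer: x⁴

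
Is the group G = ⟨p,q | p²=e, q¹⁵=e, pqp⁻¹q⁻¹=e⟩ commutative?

Each pair of generators commutes: p·q = pq = q·p. Since the generators pairwise commute, every element of G commutes with every other, so G is abelian.

Answer: Yes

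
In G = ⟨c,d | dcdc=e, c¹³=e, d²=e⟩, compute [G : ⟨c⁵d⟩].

First find ord(c⁵d) by computing successive powers:
  (c⁵d)¹ = c⁵d, (c⁵d)² = e.
So |⟨c⁵d⟩| = ord(c⁵d) = 2. With |G| = 26, by Lagrange [G : ⟨c⁵d⟩] = 26/2 = 13.

Answer: 13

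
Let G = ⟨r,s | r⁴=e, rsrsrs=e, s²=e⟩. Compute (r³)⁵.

Compute successive powers of (r³), reducing at each step:
  (r³)²: (r³) · r³ = r²
  (r³)³: (r²) · r³ = r
  (r³)⁴: r · r³ = e
  (r³)⁵: e · r³ = r³

Answer: r³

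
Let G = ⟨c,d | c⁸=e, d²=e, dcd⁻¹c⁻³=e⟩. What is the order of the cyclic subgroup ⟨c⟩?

|⟨c⟩| equals the order of c. Compute successive powers until reaching e:
  c¹ = c, c² = c², c³ = c³, c⁴ = c⁴, c⁵ = c⁵, c⁶ = c⁶, c⁷ = c⁷, c⁸ = e.
The smallest positive k with cᵏ = e is 8, so |⟨c⟩| = 8.

Answer: 8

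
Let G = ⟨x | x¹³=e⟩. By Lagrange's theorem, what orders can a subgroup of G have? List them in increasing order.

|G| = 13 = 13. By Lagrange's theorem the order of any subgroup divides 13; the divisors of 13 are 1, 13.

Answer: 1, 13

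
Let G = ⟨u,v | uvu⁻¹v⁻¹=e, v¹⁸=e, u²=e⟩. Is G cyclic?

|G| = 36, but the maximum element order in G is 18 < 36. No single element generates all of G, so G is not cyclic.

Answer: No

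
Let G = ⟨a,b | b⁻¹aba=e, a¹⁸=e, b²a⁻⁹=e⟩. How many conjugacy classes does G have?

The conjugacy classes (representative and size) are:
  [e] (size 1), [a¹⁷] (size 2), [a¹⁶] (size 2), [a³] (size 2), [a¹⁴] (size 2), [a¹³] (size 2), [a¹²] (size 2), [a¹¹] (size 2), [a¹⁰] (size 2), [a⁹] (size 1), [a⁸b] (size 9), [ab] (size 9).
Class equation: 1 + 2 + 2 + 2 + 2 + 2 + 2 + 2 + 2 + 1 + 9 + 9 = 36 = |G|. So G has 12 conjugacy classes.

Answer: 12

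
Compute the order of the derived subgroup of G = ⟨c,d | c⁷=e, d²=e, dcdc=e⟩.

G' = [G, G] is generated by all commutators. The generator-pair commutators are: [c, d] = c².
The subgroup they normally generate is {e, c, c², c³, c⁴, c⁵, c⁶}, of order 7.
Check: |G/G'| = 14/7 = 2 is the order of the abelianisation.

Answer: 7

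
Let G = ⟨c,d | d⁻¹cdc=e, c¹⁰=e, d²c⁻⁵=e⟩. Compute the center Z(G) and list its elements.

An element z ∈ Z(G) iff z commutes with every generator.
For example c⁵ is central: (c⁵)·c = c⁶ = c·(c⁵); (c⁵)·d = d⁻¹ = d·(c⁵).
Whereas c ∉ Z(G) since c·d = cd ≠ c⁴d⁻¹ = d·c.
Checking each of the 20 elements this way gives Z(G) = {e, c⁵}, of order 2.

Answer: {e, c⁵}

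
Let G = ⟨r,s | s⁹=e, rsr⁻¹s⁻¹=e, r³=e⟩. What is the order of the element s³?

Compute successive powers until reaching e:
  (s³)¹ = s³, (s³)² = s⁶, (s³)³ = e.
The smallest positive k with (s³)ᵏ = e is 3.

Answer: 3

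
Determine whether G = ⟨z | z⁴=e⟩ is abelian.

G has a single generator, so G is cyclic and hence abelian.

Answer: Yes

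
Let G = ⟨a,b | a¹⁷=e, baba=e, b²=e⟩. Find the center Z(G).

An element z ∈ Z(G) iff z commutes with every generator.
For example e is central: e·a = a = a·e; e·b = b = b·e.
Whereas a ∉ Z(G) since a·b = ab ≠ a¹⁶b = b·a.
Checking each of the 34 elements this way gives Z(G) = {e}, of order 1.

Answer: {e}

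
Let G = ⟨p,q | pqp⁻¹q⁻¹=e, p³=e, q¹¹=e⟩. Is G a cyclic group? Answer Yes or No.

|G| = 33. The element pq has order 33 (its powers give 33 distinct elements), so ⟨pq⟩ = G and G is cyclic.

Answer: Yes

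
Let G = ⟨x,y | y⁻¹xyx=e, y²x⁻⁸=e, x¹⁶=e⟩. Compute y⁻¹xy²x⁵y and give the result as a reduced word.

Multiply left to right, reducing at each step:
  (y⁻¹) · x = x⁷y
  (x⁷y) · y² = x⁷y⁻¹
  (x⁷y⁻¹) · x⁵ = x²y⁻¹
  (x²y⁻¹) · y = x²

Answer: x²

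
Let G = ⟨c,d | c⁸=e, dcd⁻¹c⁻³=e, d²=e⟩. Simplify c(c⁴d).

Compute c · (c⁴d) by multiplying left to right and reducing via the relations at each step:
  c · c⁴ = c⁵
  (c⁵) · d = c⁵d

Answer: c⁵d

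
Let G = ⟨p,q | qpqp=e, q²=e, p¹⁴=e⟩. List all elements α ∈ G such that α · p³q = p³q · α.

⟨p³q⟩ ⊆ C_G(p³q) since powers of p³q commute with p³q; so |C_G(p³q)| ≥ |⟨p³q⟩| = 2.
By orbit–stabilizer, |C_G(p³q)| = |G| / |conj. class of p³q| = 28 / 7 = 4.
The 4 elements commuting with p³q are {e, p⁷, p³q, p¹⁰q}.

Answer: {e, p⁷, p³q, p¹⁰q}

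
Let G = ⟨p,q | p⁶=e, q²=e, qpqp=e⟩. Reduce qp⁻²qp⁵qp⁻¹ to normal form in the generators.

Multiply left to right, reducing at each step:
  q · p⁻² = p²q
  (p²q) · q = p²
  (p²) · p⁵ = p
  p · q = pq
  (pq) · p⁻¹ = p²q

Answer: p²q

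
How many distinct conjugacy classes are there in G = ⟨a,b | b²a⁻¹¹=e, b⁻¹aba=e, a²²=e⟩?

The conjugacy classes (representative and size) are:
  [e] (size 1), [a²¹] (size 2), [a²] (size 2), [a³] (size 2), [a¹⁸] (size 2), [a¹⁷] (size 2), [a⁶] (size 2), [a⁷] (size 2), [a⁸] (size 2), [a¹³] (size 2), [a¹²] (size 2), [a¹¹] (size 1), [a¹⁰b] (size 11), [a⁷b] (size 11).
Class equation: 1 + 2 + 2 + 2 + 2 + 2 + 2 + 2 + 2 + 2 + 2 + 1 + 11 + 11 = 44 = |G|. So G has 14 conjugacy classes.

Answer: 14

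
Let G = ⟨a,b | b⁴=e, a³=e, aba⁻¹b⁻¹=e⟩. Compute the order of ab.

Compute successive powers until reaching e:
  (ab)¹ = ab, (ab)² = a²b², (ab)³ = b³, (ab)⁴ = a, (ab)⁵ = a²b, (ab)⁶ = b², (ab)⁷ = ab³, (ab)⁸ = a², (ab)⁹ = b, (ab)¹⁰ = ab², (ab)¹¹ = a²b³, (ab)¹² = e.
The smallest positive k with (ab)ᵏ = e is 12.

Answer: 12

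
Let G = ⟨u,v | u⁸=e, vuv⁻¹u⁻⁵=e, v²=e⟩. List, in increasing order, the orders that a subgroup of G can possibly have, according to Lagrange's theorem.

|G| = 16 = 2⁴. By Lagrange's theorem the order of any subgroup divides 16; the divisors of 16 are 1, 2, 4, 8, 16.

Answer: 1, 2, 4, 8, 16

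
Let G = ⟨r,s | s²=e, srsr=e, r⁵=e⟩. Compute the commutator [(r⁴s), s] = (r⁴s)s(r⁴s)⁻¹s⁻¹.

[(r⁴s), s] = (r⁴s)·s·(r⁴s)⁻¹·s⁻¹.
  (r⁴s) · s = r⁴
  (r⁴) · (r⁴s) = r³s
  (r³s) · s = r³

Answer: r³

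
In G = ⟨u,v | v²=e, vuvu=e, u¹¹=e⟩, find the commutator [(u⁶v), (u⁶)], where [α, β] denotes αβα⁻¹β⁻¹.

[(u⁶v), (u⁶)] = (u⁶v)·(u⁶)·(u⁶v)⁻¹·(u⁶)⁻¹.
  (u⁶v) · (u⁶) = v
  v · (u⁶v) = u⁵
  (u⁵) · (u⁵) = u¹⁰

Answer: u¹⁰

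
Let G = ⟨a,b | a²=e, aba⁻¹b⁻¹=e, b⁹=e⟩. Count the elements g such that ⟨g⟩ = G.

G is cyclic of order 18. An element generates G iff its order is 18, and a cyclic group of order 18 has exactly φ(18) = 6 such elements.

Answer: 6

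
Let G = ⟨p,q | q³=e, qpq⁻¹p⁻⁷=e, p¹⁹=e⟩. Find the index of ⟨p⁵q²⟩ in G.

First find ord(p⁵q²) by computing successive powers:
  (p⁵q²)¹ = p⁵q², (p⁵q²)² = p³q, (p⁵q²)³ = e.
So |⟨p⁵q²⟩| = ord(p⁵q²) = 3. With |G| = 57, by Lagrange [G : ⟨p⁵q²⟩] = 57/3 = 19.

Answer: 19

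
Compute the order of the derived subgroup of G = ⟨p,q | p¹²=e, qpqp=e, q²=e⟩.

G' = [G, G] is generated by all commutators. The generator-pair commutators are: [p, q] = p².
The subgroup they normally generate is {e, p², p⁴, p⁶, p⁸, p¹⁰}, of order 6.
Check: |G/G'| = 24/6 = 4 is the order of the abelianisation.

Answer: 6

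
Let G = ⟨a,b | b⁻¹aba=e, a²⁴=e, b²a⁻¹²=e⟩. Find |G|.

Enumerate words in the generators, reducing via the relations: the distinct elements are
  {a, b, e, ab, a², a³, a⁴, a⁵, a⁶, a⁷, a⁸, a⁹, a²b, a²², a²³, a²¹, a²⁰, a³b, a¹², a¹³, a¹¹, a¹⁰, a¹⁴, a¹⁵, a¹⁶, a¹⁷, a¹⁸, a¹⁹, a⁴b, a⁵b, a⁶b, a⁷b, a⁸b, a⁹b, b⁻¹, ab⁻¹, a¹¹b, a¹⁰b, a²b⁻¹, a³b⁻¹, a⁴b⁻¹, a⁵b⁻¹, a⁶b⁻¹, a⁷b⁻¹, a⁸b⁻¹, a⁹b⁻¹, a¹¹b⁻¹, a¹⁰b⁻¹}.
No further products give new elements, so |G| = 48.

Answer: 48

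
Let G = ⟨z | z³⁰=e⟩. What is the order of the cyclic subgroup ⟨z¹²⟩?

|⟨z¹²⟩| equals the order of z¹². Compute successive powers until reaching e:
  (z¹²)¹ = z¹², (z¹²)² = z²⁴, (z¹²)³ = z⁶, (z¹²)⁴ = z¹⁸, (z¹²)⁵ = e.
The smallest positive k with (z¹²)ᵏ = e is 5, so |⟨z¹²⟩| = 5.

Answer: 5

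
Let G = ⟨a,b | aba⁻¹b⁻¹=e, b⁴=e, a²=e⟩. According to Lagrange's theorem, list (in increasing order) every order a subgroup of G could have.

|G| = 8 = 2³. By Lagrange's theorem the order of any subgroup divides 8; the divisors of 8 are 1, 2, 4, 8.

Answer: 1, 2, 4, 8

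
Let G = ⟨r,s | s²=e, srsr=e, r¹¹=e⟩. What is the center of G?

An element z ∈ Z(G) iff z commutes with every generator.
For example e is central: e·r = r = r·e; e·s = s = s·e.
Whereas r ∉ Z(G) since r·s = rs ≠ r¹⁰s = s·r.
Checking each of the 22 elements this way gives Z(G) = {e}, of order 1.

Answer: {e}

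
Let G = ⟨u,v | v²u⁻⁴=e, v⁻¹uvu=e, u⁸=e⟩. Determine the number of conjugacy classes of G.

The conjugacy classes (representative and size) are:
  [e] (size 1), [u⁷] (size 2), [u⁶] (size 2), [u³] (size 2), [u⁴] (size 1), [u²v⁻¹] (size 4), [u³v⁻¹] (size 4).
Class equation: 1 + 2 + 2 + 2 + 1 + 4 + 4 = 16 = |G|. So G has 7 conjugacy classes.

Answer: 7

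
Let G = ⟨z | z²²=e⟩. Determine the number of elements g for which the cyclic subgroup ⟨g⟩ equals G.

G is cyclic of order 22. An element generates G iff its order is 22, and a cyclic group of order 22 has exactly φ(22) = 10 such elements.

Answer: 10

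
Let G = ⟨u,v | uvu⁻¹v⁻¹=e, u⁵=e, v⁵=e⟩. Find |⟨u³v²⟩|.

|⟨u³v²⟩| equals the order of u³v². Compute successive powers until reaching e:
  (u³v²)¹ = u³v², (u³v²)² = uv⁴, (u³v²)³ = u⁴v, (u³v²)⁴ = u²v³, (u³v²)⁵ = e.
The smallest positive k with (u³v²)ᵏ = e is 5, so |⟨u³v²⟩| = 5.

Answer: 5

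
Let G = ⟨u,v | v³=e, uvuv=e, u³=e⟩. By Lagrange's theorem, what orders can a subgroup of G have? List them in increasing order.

|G| = 12 = 2² · 3. By Lagrange's theorem the order of any subgroup divides 12; the divisors of 12 are 1, 2, 3, 4, 6, 12.

Answer: 1, 2, 3, 4, 6, 12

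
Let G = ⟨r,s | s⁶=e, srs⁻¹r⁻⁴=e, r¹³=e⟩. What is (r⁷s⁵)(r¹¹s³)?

Compute (r⁷s⁵) · (r¹¹s³) by multiplying left to right and reducing via the relations at each step:
  (r⁷s⁵) · r¹¹ = s⁵
  (s⁵) · s³ = s²

Answer: s²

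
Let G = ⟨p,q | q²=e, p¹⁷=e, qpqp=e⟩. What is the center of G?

An element z ∈ Z(G) iff z commutes with every generator.
For example e is central: e·p = p = p·e; e·q = q = q·e.
Whereas p ∉ Z(G) since p·q = pq ≠ p¹⁶q = q·p.
Checking each of the 34 elements this way gives Z(G) = {e}, of order 1.

Answer: {e}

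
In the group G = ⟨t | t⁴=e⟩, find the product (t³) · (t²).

Compute (t³) · (t²) by multiplying left to right and reducing via the relations at each step:
  (t³) · t² = t

Answer: t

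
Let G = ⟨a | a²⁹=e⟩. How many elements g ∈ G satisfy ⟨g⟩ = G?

G is cyclic of order 29. An element generates G iff its order is 29, and a cyclic group of order 29 has exactly φ(29) = 28 such elements.

Answer: 28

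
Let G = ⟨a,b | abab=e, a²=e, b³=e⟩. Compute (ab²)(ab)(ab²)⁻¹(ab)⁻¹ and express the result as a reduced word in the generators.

[(ab²), (ab)] = (ab²)·(ab)·(ab²)⁻¹·(ab)⁻¹.
  (ab²) · (ab) = b²
  (b²) · (ab²) = a
  a · (ab) = b

Answer: b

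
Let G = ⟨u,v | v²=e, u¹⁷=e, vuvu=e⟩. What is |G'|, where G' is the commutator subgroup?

G' = [G, G] is generated by all commutators. The generator-pair commutators are: [u, v] = u².
The subgroup they normally generate is {e, u, u², u³, u⁴, u⁵, u⁶, u⁷, u⁸, u⁹, u¹⁰, u¹¹, u¹², u¹³, u¹⁴, u¹⁵, u¹⁶}, of order 17.
Check: |G/G'| = 34/17 = 2 is the order of the abelianisation.

Answer: 17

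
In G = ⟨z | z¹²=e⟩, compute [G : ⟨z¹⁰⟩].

First find ord(z¹⁰) by computing successive powers:
  (z¹⁰)¹ = z¹⁰, (z¹⁰)² = z⁸, (z¹⁰)³ = z⁶, (z¹⁰)⁴ = z⁴, (z¹⁰)⁵ = z², (z¹⁰)⁶ = e.
So |⟨z¹⁰⟩| = ord(z¹⁰) = 6. With |G| = 12, by Lagrange [G : ⟨z¹⁰⟩] = 12/6 = 2.

Answer: 2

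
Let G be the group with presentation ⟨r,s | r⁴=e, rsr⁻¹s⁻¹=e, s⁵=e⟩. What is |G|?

Enumerate words in the generators, reducing via the relations: the distinct elements are
  {e, r, s, rs, r², r³, s², s³, s⁴, rs², rs³, rs⁴, r²s, r³s, r²s², r²s³, r²s⁴, r³s², r³s³, r³s⁴}.
No further products give new elements, so |G| = 20.

Answer: 20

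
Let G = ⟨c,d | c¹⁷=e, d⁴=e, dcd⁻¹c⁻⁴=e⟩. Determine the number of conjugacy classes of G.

The conjugacy classes (representative and size) are:
  [e] (size 1), [c⁴] (size 4), [c²] (size 4), [c⁵] (size 4), [c¹¹] (size 4), [c⁷d] (size 17), [c³d²] (size 17), [c⁹d³] (size 17).
Class equation: 1 + 4 + 4 + 4 + 4 + 17 + 17 + 17 = 68 = |G|. So G has 8 conjugacy classes.

Answer: 8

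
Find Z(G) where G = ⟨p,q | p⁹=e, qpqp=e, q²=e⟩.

An element z ∈ Z(G) iff z commutes with every generator.
For example e is central: e·p = p = p·e; e·q = q = q·e.
Whereas p ∉ Z(G) since p·q = pq ≠ p⁸q = q·p.
Checking each of the 18 elements this way gives Z(G) = {e}, of order 1.

Answer: {e}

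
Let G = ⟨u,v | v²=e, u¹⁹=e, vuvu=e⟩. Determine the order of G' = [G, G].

G' = [G, G] is generated by all commutators. The generator-pair commutators are: [u, v] = u².
The subgroup they normally generate is {e, u, u², u³, u⁴, u⁵, u⁶, u⁷, u⁸, u⁹, u¹⁰, u¹¹, u¹², u¹³, u¹⁴, u¹⁵, u¹⁶, u¹⁷, u¹⁸}, of order 19.
Check: |G/G'| = 38/19 = 2 is the order of the abelianisation.

Answer: 19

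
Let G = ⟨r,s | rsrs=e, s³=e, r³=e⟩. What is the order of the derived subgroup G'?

G' = [G, G] is generated by all commutators. The generator-pair commutators are: [r, s] = rs²r.
The subgroup they normally generate is {e, rs, r²s², rs²r}, of order 4.
Check: |G/G'| = 12/4 = 3 is the order of the abelianisation.

Answer: 4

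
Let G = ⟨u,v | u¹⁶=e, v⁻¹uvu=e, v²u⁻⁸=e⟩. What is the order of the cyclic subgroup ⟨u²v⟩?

|⟨u²v⟩| equals the order of u²v. Compute successive powers until reaching e:
  (u²v)¹ = u²v, (u²v)² = u⁸, (u²v)³ = u²v⁻¹, (u²v)⁴ = e.
The smallest positive k with (u²v)ᵏ = e is 4, so |⟨u²v⟩| = 4.

Answer: 4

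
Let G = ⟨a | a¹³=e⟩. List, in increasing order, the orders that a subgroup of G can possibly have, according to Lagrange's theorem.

|G| = 13 = 13. By Lagrange's theorem the order of any subgroup divides 13; the divisors of 13 are 1, 13.

Answer: 1, 13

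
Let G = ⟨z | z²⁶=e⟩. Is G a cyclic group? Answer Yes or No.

|G| = 26. The element z has order 26 (its powers give 26 distinct elements), so ⟨z⟩ = G and G is cyclic.

Answer: Yes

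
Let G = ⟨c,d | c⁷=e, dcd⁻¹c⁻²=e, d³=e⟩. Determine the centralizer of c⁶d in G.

⟨c⁶d⟩ ⊆ C_G(c⁶d) since powers of c⁶d commute with c⁶d; so |C_G(c⁶d)| ≥ |⟨c⁶d⟩| = 3.
By orbit–stabilizer, |C_G(c⁶d)| = |G| / |conj. class of c⁶d| = 21 / 7 = 3.
The 3 elements commuting with c⁶d are {e, c⁴d², c⁶d}.

Answer: {e, c⁴d², c⁶d}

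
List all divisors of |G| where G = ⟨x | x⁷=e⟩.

|G| = 7 = 7. By Lagrange's theorem the order of any subgroup divides 7; the divisors of 7 are 1, 7.

Answer: 1, 7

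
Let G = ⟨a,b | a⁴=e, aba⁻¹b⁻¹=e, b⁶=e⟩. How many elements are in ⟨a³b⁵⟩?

|⟨a³b⁵⟩| equals the order of a³b⁵. Compute successive powers until reaching e:
  (a³b⁵)¹ = a³b⁵, (a³b⁵)² = a²b⁴, (a³b⁵)³ = ab³, (a³b⁵)⁴ = b², (a³b⁵)⁵ = a³b, (a³b⁵)⁶ = a², (a³b⁵)⁷ = ab⁵, (a³b⁵)⁸ = b⁴, (a³b⁵)⁹ = a³b³, (a³b⁵)¹⁰ = a²b², (a³b⁵)¹¹ = ab, (a³b⁵)¹² = e.
The smallest positive k with (a³b⁵)ᵏ = e is 12, so |⟨a³b⁵⟩| = 12.

Answer: 12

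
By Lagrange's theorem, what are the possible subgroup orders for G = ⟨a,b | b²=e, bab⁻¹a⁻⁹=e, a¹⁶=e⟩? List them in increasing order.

|G| = 32 = 2⁵. By Lagrange's theorem the order of any subgroup divides 32; the divisors of 32 are 1, 2, 4, 8, 16, 32.

Answer: 1, 2, 4, 8, 16, 32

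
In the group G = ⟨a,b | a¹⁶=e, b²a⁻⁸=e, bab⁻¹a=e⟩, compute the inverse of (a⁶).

The order of (a⁶) is 8 (smallest k with (a⁶)ᵏ = e), so (a⁶)⁻¹ = (a⁶)⁷ = a¹⁰.
Check: (a⁶) · (a¹⁰) → (a⁶) · a¹⁰ = e, giving e as required.

Answer: a¹⁰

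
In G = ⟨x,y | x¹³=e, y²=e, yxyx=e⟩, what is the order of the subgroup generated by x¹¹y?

|⟨x¹¹y⟩| equals the order of x¹¹y. Compute successive powers until reaching e:
  (x¹¹y)¹ = x¹¹y, (x¹¹y)² = e.
The smallest positive k with (x¹¹y)ᵏ = e is 2, so |⟨x¹¹y⟩| = 2.

Answer: 2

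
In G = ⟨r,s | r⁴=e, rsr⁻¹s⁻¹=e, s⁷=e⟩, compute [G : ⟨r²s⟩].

First find ord(r²s) by computing successive powers:
  (r²s)¹ = r²s, (r²s)² = s², (r²s)³ = r²s³, (r²s)⁴ = s⁴, (r²s)⁵ = r²s⁵, (r²s)⁶ = s⁶, (r²s)⁷ = r², (r²s)⁸ = s, (r²s)⁹ = r²s², (r²s)¹⁰ = s³, (r²s)¹¹ = r²s⁴, (r²s)¹² = s⁵, (r²s)¹³ = r²s⁶, (r²s)¹⁴ = e.
So |⟨r²s⟩| = ord(r²s) = 14. With |G| = 28, by Lagrange [G : ⟨r²s⟩] = 28/14 = 2.

Answer: 2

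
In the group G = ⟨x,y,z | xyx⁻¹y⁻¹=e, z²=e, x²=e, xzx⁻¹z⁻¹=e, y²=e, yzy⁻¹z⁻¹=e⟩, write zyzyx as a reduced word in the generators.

Multiply left to right, reducing at each step:
  z · y = yz
  (yz) · z = y
  y · y = e
  e · x = x

Answer: x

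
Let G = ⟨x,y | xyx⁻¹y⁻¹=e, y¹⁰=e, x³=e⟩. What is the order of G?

Enumerate words in the generators, reducing via the relations: the distinct elements are
  {e, x, y, xy, x², y², y³, y⁴, y⁵, y⁶, y⁷, y⁸, y⁹, xy², xy³, xy⁴, xy⁵, xy⁶, xy⁷, xy⁸, xy⁹, x²y, x²y², x²y³, x²y⁴, x²y⁵, x²y⁶, x²y⁷, x²y⁸, x²y⁹}.
No further products give new elements, so |G| = 30.

Answer: 30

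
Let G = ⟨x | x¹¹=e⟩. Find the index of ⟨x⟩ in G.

First find ord(x) by computing successive powers:
  x¹ = x, x² = x², x³ = x³, x⁴ = x⁴, x⁵ = x⁵, x⁶ = x⁶, x⁷ = x⁷, x⁸ = x⁸, x⁹ = x⁹, x¹⁰ = x¹⁰, x¹¹ = e.
So |⟨x⟩| = ord(x) = 11. With |G| = 11, by Lagrange [G : ⟨x⟩] = 11/11 = 1.

Answer: 1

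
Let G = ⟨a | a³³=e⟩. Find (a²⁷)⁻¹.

The order of (a²⁷) is 11 (smallest k with (a²⁷)ᵏ = e), so (a²⁷)⁻¹ = (a²⁷)¹⁰ = a⁶.
Check: (a²⁷) · (a⁶) → (a²⁷) · a⁶ = e, giving e as required.

Answer: a⁶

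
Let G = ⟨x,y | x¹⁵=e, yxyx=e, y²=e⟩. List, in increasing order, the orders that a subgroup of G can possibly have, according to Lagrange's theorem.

|G| = 30 = 2 · 3 · 5. By Lagrange's theorem the order of any subgroup divides 30; the divisors of 30 are 1, 2, 3, 5, 6, 10, 15, 30.

Answer: 1, 2, 3, 5, 6, 10, 15, 30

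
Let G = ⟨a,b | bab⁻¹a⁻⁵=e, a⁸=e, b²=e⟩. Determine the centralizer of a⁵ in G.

⟨a⁵⟩ ⊆ C_G(a⁵) since powers of a⁵ commute with a⁵; so |C_G(a⁵)| ≥ |⟨a⁵⟩| = 8.
By orbit–stabilizer, |C_G(a⁵)| = |G| / |conj. class of a⁵| = 16 / 2 = 8.
The 8 elements commuting with a⁵ are {e, a, a², a³, a⁴, a⁵, a⁶, a⁷}.

Answer: {e, a, a², a³, a⁴, a⁵, a⁶, a⁷}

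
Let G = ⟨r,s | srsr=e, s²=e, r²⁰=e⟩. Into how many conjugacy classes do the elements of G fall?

The conjugacy classes (representative and size) are:
  [e] (size 1), [r] (size 2), [r¹⁸] (size 2), [r³] (size 2), [r⁴] (size 2), [r¹⁵] (size 2), [r¹⁴] (size 2), [r⁷] (size 2), [r¹²] (size 2), [r¹¹] (size 2), [r¹⁰] (size 1), [r¹⁸s] (size 10), [r⁵s] (size 10).
Class equation: 1 + 2 + 2 + 2 + 2 + 2 + 2 + 2 + 2 + 2 + 1 + 10 + 10 = 40 = |G|. So G has 13 conjugacy classes.

Answer: 13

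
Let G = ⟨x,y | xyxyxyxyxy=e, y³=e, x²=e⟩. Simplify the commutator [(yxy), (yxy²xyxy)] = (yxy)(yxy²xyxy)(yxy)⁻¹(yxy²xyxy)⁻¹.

[(yxy), (yxy²xyxy)] = (yxy)·(yxy²xyxy)·(yxy)⁻¹·(yxy²xyxy)⁻¹.
  (yxy) · (yxy²xyxy) = y²xyxy²xy
  (y²xyxy²xy) · (y²xy²) = y²xyxy
  (y²xyxy) · (y²xy²xyxy²) = xy²

Answer: xy²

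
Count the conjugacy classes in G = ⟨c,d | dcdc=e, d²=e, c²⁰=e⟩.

The conjugacy classes (representative and size) are:
  [e] (size 1), [c] (size 2), [c¹⁸] (size 2), [c³] (size 2), [c⁴] (size 2), [c¹⁵] (size 2), [c¹⁴] (size 2), [c⁷] (size 2), [c¹²] (size 2), [c¹¹] (size 2), [c¹⁰] (size 1), [c¹⁸d] (size 10), [c⁵d] (size 10).
Class equation: 1 + 2 + 2 + 2 + 2 + 2 + 2 + 2 + 2 + 2 + 1 + 10 + 10 = 40 = |G|. So G has 13 conjugacy classes.

Answer: 13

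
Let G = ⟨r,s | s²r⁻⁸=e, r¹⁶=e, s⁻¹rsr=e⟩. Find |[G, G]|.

G' = [G, G] is generated by all commutators. The generator-pair commutators are: [r, s] = r².
The subgroup they normally generate is {e, r², r⁴, r⁶, r⁸, r¹⁰, r¹², r¹⁴}, of order 8.
Check: |G/G'| = 32/8 = 4 is the order of the abelianisation.

Answer: 8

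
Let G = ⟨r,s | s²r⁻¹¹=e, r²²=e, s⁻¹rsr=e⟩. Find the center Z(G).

An element z ∈ Z(G) iff z commutes with every generator.
For example r¹¹ is central: (r¹¹)·r = r¹² = r·(r¹¹); (r¹¹)·s = s⁻¹ = s·(r¹¹).
Whereas r ∉ Z(G) since r·s = rs ≠ r¹⁰s⁻¹ = s·r.
Checking each of the 44 elements this way gives Z(G) = {e, r¹¹}, of order 2.

Answer: {e, r¹¹}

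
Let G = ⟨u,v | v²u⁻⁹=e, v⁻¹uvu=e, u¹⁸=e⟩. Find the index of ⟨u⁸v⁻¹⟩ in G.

First find ord(u⁸v⁻¹) by computing successive powers:
  (u⁸v⁻¹)¹ = u⁸v⁻¹, (u⁸v⁻¹)² = u⁹, (u⁸v⁻¹)³ = u⁸v, (u⁸v⁻¹)⁴ = e.
So |⟨u⁸v⁻¹⟩| = ord(u⁸v⁻¹) = 4. With |G| = 36, by Lagrange [G : ⟨u⁸v⁻¹⟩] = 36/4 = 9.

Answer: 9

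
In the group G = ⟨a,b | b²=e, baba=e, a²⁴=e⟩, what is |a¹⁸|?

Compute successive powers until reaching e:
  (a¹⁸)¹ = a¹⁸, (a¹⁸)² = a¹², (a¹⁸)³ = a⁶, (a¹⁸)⁴ = e.
The smallest positive k with (a¹⁸)ᵏ = e is 4.

Answer: 4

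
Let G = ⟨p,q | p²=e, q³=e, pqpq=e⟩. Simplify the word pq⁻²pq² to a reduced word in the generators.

Multiply left to right, reducing at each step:
  p · q⁻² = pq
  (pq) · p = q²
  (q²) · q² = q

Answer: q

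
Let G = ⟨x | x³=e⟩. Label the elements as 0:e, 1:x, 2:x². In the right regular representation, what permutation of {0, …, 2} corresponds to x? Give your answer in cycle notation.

(0 1 2)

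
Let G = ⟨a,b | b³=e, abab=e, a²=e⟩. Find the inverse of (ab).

The order of (ab) is 2 (smallest k with (ab)ᵏ = e), so (ab)⁻¹ = (ab)¹ = ab.
Check: (ab) · (ab) → (ab) · a = b²;   (b²) · b = e, giving e as required.

Answer: ab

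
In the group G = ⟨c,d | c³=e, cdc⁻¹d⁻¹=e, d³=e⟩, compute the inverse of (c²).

The order of (c²) is 3 (smallest k with (c²)ᵏ = e), so (c²)⁻¹ = (c²)² = c.
Check: (c²) · c → (c²) · c = e, giving e as required.

Answer: c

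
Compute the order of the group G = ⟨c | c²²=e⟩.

G is generated by a single element, so G is cyclic. The relator gives c²² = e and no smaller power is forced to be e, so the 22 powers {c, e, c², c³, c⁴, c⁵, c⁶, c⁷, c⁸, c⁹, c²¹, c²⁰, c¹², c¹³, c¹¹, c¹⁰, c¹⁴, c¹⁵, c¹⁶, c¹⁷, c¹⁸, c¹⁹} are distinct. Hence |G| = 22.

Answer: 22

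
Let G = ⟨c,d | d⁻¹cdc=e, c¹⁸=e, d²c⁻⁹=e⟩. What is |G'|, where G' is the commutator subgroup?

G' = [G, G] is generated by all commutators. The generator-pair commutators are: [c, d] = c².
The subgroup they normally generate is {e, c², c⁴, c⁶, c⁸, c¹⁰, c¹², c¹⁴, c¹⁶}, of order 9.
Check: |G/G'| = 36/9 = 4 is the order of the abelianisation.

Answer: 9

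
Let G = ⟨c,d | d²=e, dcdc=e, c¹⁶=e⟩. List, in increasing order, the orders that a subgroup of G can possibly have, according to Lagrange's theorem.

|G| = 32 = 2⁵. By Lagrange's theorem the order of any subgroup divides 32; the divisors of 32 are 1, 2, 4, 8, 16, 32.

Answer: 1, 2, 4, 8, 16, 32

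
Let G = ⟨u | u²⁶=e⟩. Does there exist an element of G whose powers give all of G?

|G| = 26. The element u has order 26 (its powers give 26 distinct elements), so ⟨u⟩ = G and G is cyclic.

Answer: Yes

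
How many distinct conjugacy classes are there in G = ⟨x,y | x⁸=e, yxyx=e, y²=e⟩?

The conjugacy classes (representative and size) are:
  [e] (size 1), [x] (size 2), [x⁶] (size 2), [x³] (size 2), [x⁴] (size 1), [y] (size 4), [x⁵y] (size 4).
Class equation: 1 + 2 + 2 + 2 + 1 + 4 + 4 = 16 = |G|. So G has 7 conjugacy classes.

Answer: 7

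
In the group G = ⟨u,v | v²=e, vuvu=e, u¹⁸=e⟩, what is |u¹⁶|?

Compute successive powers until reaching e:
  (u¹⁶)¹ = u¹⁶, (u¹⁶)² = u¹⁴, (u¹⁶)³ = u¹², (u¹⁶)⁴ = u¹⁰, (u¹⁶)⁵ = u⁸, (u¹⁶)⁶ = u⁶, (u¹⁶)⁷ = u⁴, (u¹⁶)⁸ = u², (u¹⁶)⁹ = e.
The smallest positive k with (u¹⁶)ᵏ = e is 9.

Answer: 9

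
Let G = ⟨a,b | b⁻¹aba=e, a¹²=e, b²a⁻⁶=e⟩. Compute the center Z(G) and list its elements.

An element z ∈ Z(G) iff z commutes with every generator.
For example a⁶ is central: (a⁶)·a = a⁷ = a·(a⁶); (a⁶)·b = b⁻¹ = b·(a⁶).
Whereas a ∉ Z(G) since a·b = ab ≠ a⁵b⁻¹ = b·a.
Checking each of the 24 elements this way gives Z(G) = {e, a⁶}, of order 2.

Answer: {e, a⁶}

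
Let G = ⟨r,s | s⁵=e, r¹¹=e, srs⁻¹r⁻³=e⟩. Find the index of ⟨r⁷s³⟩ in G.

First find ord(r⁷s³) by computing successive powers:
  (r⁷s³)¹ = r⁷s³, (r⁷s³)² = r⁹s, (r⁷s³)³ = r⁸s⁴, (r⁷s³)⁴ = r³s², (r⁷s³)⁵ = e.
So |⟨r⁷s³⟩| = ord(r⁷s³) = 5. With |G| = 55, by Lagrange [G : ⟨r⁷s³⟩] = 55/5 = 11.

Answer: 11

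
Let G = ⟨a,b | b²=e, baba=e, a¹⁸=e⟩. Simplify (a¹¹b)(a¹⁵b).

Compute (a¹¹b) · (a¹⁵b) by multiplying left to right and reducing via the relations at each step:
  (a¹¹b) · a¹⁵ = a¹⁴b
  (a¹⁴b) · b = a¹⁴

Answer: a¹⁴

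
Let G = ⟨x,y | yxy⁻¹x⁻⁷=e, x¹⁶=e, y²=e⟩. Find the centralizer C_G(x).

⟨x⟩ ⊆ C_G(x) since powers of x commute with x; so |C_G(x)| ≥ |⟨x⟩| = 16.
By orbit–stabilizer, |C_G(x)| = |G| / |conj. class of x| = 32 / 2 = 16.
The 16 elements commuting with x are {e, x, x², x³, x⁴, x⁵, x⁶, x⁷, x⁸, x⁹, x¹⁰, x¹¹, x¹², x¹³, x¹⁴, x¹⁵}.

Answer: {e, x, x², x³, x⁴, x⁵, x⁶, x⁷, x⁸, x⁹, x¹⁰, x¹¹, x¹², x¹³, x¹⁴, x¹⁵}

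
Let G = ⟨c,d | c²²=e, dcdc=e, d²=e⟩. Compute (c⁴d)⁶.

Compute successive powers of (c⁴d), reducing at each step:
  (c⁴d)²: (c⁴d) · c⁴ = d;   d · d = e
  (c⁴d)³: e · c⁴ = c⁴;   (c⁴) · d = c⁴d
  (c⁴d)⁴: (c⁴d) · c⁴ = d;   d · d = e
  (c⁴d)⁵: e · c⁴ = c⁴;   (c⁴) · d = c⁴d
  (c⁴d)⁶: (c⁴d) · c⁴ = d;   d · d = e

Answer: e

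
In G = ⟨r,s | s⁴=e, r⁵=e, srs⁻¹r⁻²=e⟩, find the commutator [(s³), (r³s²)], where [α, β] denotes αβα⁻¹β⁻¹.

[(s³), (r³s²)] = (s³)·(r³s²)·(s³)⁻¹·(r³s²)⁻¹.
  (s³) · (r³s²) = r⁴s
  (r⁴s) · s = r⁴s²
  (r⁴s²) · (r³s²) = r

Answer: r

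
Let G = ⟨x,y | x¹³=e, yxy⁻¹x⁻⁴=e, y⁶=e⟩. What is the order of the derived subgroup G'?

G' = [G, G] is generated by all commutators. The generator-pair commutators are: [x, y] = x¹⁰.
The subgroup they normally generate is {e, x, x², x³, x⁴, x⁵, x⁶, x⁷, x⁸, x⁹, x¹⁰, x¹¹, x¹²}, of order 13.
Check: |G/G'| = 78/13 = 6 is the order of the abelianisation.

Answer: 13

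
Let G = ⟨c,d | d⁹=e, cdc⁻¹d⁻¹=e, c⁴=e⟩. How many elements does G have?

Enumerate words in the generators, reducing via the relations: the distinct elements are
  {c, d, e, cd, c², c³, d², d³, d⁴, d⁵, d⁶, d⁷, d⁸, cd², cd³, cd⁴, cd⁵, cd⁶, cd⁷, cd⁸, c²d, c³d, c²d², c²d³, c²d⁴, c²d⁵, c²d⁶, c²d⁷, c²d⁸, c³d², c³d³, c³d⁴, c³d⁵, c³d⁶, c³d⁷, c³d⁸}.
No further products give new elements, so |G| = 36.

Answer: 36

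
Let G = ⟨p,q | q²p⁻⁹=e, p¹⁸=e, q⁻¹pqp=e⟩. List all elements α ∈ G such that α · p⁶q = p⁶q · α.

⟨p⁶q⟩ ⊆ C_G(p⁶q) since powers of p⁶q commute with p⁶q; so |C_G(p⁶q)| ≥ |⟨p⁶q⟩| = 4.
By orbit–stabilizer, |C_G(p⁶q)| = |G| / |conj. class of p⁶q| = 36 / 9 = 4.
The 4 elements commuting with p⁶q are {e, p⁹, p⁶q, p⁶q⁻¹}.

Answer: {e, p⁹, p⁶q, p⁶q⁻¹}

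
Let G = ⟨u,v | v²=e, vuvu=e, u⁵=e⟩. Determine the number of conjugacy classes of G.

The conjugacy classes (representative and size) are:
  [e] (size 1), [u] (size 2), [u²] (size 2), [v] (size 5).
Class equation: 1 + 2 + 2 + 5 = 10 = |G|. So G has 4 conjugacy classes.

Answer: 4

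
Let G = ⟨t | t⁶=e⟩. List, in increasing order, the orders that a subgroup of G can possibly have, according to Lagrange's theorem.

|G| = 6 = 2 · 3. By Lagrange's theorem the order of any subgroup divides 6; the divisors of 6 are 1, 2, 3, 6.

Answer: 1, 2, 3, 6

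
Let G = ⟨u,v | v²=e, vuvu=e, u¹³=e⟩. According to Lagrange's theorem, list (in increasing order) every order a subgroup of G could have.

|G| = 26 = 2 · 13. By Lagrange's theorem the order of any subgroup divides 26; the divisors of 26 are 1, 2, 13, 26.

Answer: 1, 2, 13, 26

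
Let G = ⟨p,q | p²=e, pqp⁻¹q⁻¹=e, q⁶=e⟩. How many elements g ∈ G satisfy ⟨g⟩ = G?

⟨g⟩ = G would require ord(g) = |G| = 12, but the maximum element order in G is 6 < 12. So G is not cyclic and no single element generates it: the count is 0.

Answer: 0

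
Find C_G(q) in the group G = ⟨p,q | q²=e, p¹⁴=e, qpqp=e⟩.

⟨q⟩ ⊆ C_G(q) since powers of q commute with q; so |C_G(q)| ≥ |⟨q⟩| = 2.
By orbit–stabilizer, |C_G(q)| = |G| / |conj. class of q| = 28 / 7 = 4.
The 4 elements commuting with q are {e, p⁷, q, p⁷q}.

Answer: {e, p⁷, q, p⁷q}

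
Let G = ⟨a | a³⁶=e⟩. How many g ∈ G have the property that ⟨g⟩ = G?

G is cyclic of order 36. An element generates G iff its order is 36, and a cyclic group of order 36 has exactly φ(36) = 12 such elements.

Answer: 12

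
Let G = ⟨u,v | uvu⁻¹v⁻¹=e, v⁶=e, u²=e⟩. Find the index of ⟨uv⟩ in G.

First find ord(uv) by computing successive powers:
  (uv)¹ = uv, (uv)² = v², (uv)³ = uv³, (uv)⁴ = v⁴, (uv)⁵ = uv⁵, (uv)⁶ = e.
So |⟨uv⟩| = ord(uv) = 6. With |G| = 12, by Lagrange [G : ⟨uv⟩] = 12/6 = 2.

Answer: 2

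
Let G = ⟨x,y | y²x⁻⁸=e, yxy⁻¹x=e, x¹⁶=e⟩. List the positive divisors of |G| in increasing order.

|G| = 32 = 2⁵. By Lagrange's theorem the order of any subgroup divides 32; the divisors of 32 are 1, 2, 4, 8, 16, 32.

Answer: 1, 2, 4, 8, 16, 32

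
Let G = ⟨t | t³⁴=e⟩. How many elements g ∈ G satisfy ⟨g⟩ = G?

G is cyclic of order 34. An element generates G iff its order is 34, and a cyclic group of order 34 has exactly φ(34) = 16 such elements.

Answer: 16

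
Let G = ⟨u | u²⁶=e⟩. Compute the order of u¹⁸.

Compute successive powers until reaching e:
  (u¹⁸)¹ = u¹⁸, (u¹⁸)² = u¹⁰, (u¹⁸)³ = u², (u¹⁸)⁴ = u²⁰, (u¹⁸)⁵ = u¹², (u¹⁸)⁶ = u⁴, (u¹⁸)⁷ = u²², (u¹⁸)⁸ = u¹⁴, (u¹⁸)⁹ = u⁶, (u¹⁸)¹⁰ = u²⁴, (u¹⁸)¹¹ = u¹⁶, (u¹⁸)¹² = u⁸, (u¹⁸)¹³ = e.
The smallest positive k with (u¹⁸)ᵏ = e is 13.

Answer: 13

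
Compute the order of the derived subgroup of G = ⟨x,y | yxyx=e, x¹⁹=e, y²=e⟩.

G' = [G, G] is generated by all commutators. The generator-pair commutators are: [x, y] = x².
The subgroup they normally generate is {e, x, x², x³, x⁴, x⁵, x⁶, x⁷, x⁸, x⁹, x¹⁰, x¹¹, x¹², x¹³, x¹⁴, x¹⁵, x¹⁶, x¹⁷, x¹⁸}, of order 19.
Check: |G/G'| = 38/19 = 2 is the order of the abelianisation.

Answer: 19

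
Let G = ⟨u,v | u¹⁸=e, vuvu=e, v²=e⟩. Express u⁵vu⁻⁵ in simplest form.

Multiply left to right, reducing at each step:
  (u⁵) · v = u⁵v
  (u⁵v) · u⁻⁵ = u¹⁰v

Answer: u¹⁰v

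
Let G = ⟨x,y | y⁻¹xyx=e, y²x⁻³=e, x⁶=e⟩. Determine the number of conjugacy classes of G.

The conjugacy classes (representative and size) are:
  [e] (size 1), [x] (size 2), [x²] (size 2), [x³] (size 1), [xy⁻¹] (size 3), [x²y⁻¹] (size 3).
Class equation: 1 + 2 + 2 + 1 + 3 + 3 = 12 = |G|. So G has 6 conjugacy classes.

Answer: 6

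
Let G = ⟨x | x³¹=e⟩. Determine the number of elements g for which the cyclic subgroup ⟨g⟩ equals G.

G is cyclic of order 31. An element generates G iff its order is 31, and a cyclic group of order 31 has exactly φ(31) = 30 such elements.

Answer: 30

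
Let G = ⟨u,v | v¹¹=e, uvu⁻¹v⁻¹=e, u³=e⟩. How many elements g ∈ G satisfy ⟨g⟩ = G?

G is cyclic of order 33. An element generates G iff its order is 33, and a cyclic group of order 33 has exactly φ(33) = 20 such elements.

Answer: 20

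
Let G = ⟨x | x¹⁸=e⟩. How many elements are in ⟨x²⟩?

|⟨x²⟩| equals the order of x². Compute successive powers until reaching e:
  (x²)¹ = x², (x²)² = x⁴, (x²)³ = x⁶, (x²)⁴ = x⁸, (x²)⁵ = x¹⁰, (x²)⁶ = x¹², (x²)⁷ = x¹⁴, (x²)⁸ = x¹⁶, (x²)⁹ = e.
The smallest positive k with (x²)ᵏ = e is 9, so |⟨x²⟩| = 9.

Answer: 9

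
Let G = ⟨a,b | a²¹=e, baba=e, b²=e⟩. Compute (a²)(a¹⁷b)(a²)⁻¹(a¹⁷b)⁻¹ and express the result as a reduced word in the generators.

[(a²), (a¹⁷b)] = (a²)·(a¹⁷b)·(a²)⁻¹·(a¹⁷b)⁻¹.
  (a²) · (a¹⁷b) = a¹⁹b
  (a¹⁹b) · (a¹⁹) = b
  b · (a¹⁷b) = a⁴

Answer: a⁴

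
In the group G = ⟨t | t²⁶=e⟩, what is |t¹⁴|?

Compute successive powers until reaching e:
  (t¹⁴)¹ = t¹⁴, (t¹⁴)² = t², (t¹⁴)³ = t¹⁶, (t¹⁴)⁴ = t⁴, (t¹⁴)⁵ = t¹⁸, (t¹⁴)⁶ = t⁶, (t¹⁴)⁷ = t²⁰, (t¹⁴)⁸ = t⁸, (t¹⁴)⁹ = t²², (t¹⁴)¹⁰ = t¹⁰, (t¹⁴)¹¹ = t²⁴, (t¹⁴)¹² = t¹², (t¹⁴)¹³ = e.
The smallest positive k with (t¹⁴)ᵏ = e is 13.

Answer: 13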